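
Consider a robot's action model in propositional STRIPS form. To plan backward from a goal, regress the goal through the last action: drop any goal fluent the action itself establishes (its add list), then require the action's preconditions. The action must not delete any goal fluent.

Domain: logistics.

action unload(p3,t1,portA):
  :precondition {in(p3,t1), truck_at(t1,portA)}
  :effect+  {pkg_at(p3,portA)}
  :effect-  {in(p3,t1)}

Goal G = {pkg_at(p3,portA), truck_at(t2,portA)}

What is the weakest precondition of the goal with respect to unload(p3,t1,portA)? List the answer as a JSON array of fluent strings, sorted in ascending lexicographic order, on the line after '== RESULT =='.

Regress:
  G ∩ del = {}  (empty — regression defined)
  G \ add = {pkg_at(p3,portA), truck_at(t2,portA)} \ {pkg_at(p3,portA)} = {truck_at(t2,portA)}
  ∪ pre   = {truck_at(t2,portA)} ∪ {in(p3,t1), truck_at(t1,portA)}
          = {in(p3,t1), truck_at(t1,portA), truck_at(t2,portA)}

== RESULT ==
["in(p3,t1)", "truck_at(t1,portA)", "truck_at(t2,portA)"]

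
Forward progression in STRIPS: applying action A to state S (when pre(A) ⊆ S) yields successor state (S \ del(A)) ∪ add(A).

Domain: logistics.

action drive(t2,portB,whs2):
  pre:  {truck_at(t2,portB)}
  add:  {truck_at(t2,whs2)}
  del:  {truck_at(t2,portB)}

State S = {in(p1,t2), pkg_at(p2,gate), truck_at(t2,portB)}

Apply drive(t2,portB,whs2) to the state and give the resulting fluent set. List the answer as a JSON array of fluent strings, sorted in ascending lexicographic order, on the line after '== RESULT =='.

Progress:
  pre ⊆ S: {truck_at(t2,portB)} ⊆ S  — applicable
  S \ del = {in(p1,t2), pkg_at(p2,gate)}
  ∪ add   = {in(p1,t2), pkg_at(p2,gate), truck_at(t2,whs2)}

== RESULT ==
["in(p1,t2)", "pkg_at(p2,gate)", "truck_at(t2,whs2)"]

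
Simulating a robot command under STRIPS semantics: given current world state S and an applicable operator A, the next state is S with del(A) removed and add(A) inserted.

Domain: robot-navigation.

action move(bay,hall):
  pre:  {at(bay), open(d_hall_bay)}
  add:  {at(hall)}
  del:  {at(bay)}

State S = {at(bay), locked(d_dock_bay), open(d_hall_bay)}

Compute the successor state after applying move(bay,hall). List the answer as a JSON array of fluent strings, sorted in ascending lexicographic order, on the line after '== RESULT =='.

Compute (S \ del) ∪ add:
  pre ⊆ S: {at(bay), open(d_hall_bay)} ⊆ S  — applicable
  S \ del = {locked(d_dock_bay), open(d_hall_bay)}
  ∪ add   = {at(hall), locked(d_dock_bay), open(d_hall_bay)}

== RESULT ==
["at(hall)", "locked(d_dock_bay)", "open(d_hall_bay)"]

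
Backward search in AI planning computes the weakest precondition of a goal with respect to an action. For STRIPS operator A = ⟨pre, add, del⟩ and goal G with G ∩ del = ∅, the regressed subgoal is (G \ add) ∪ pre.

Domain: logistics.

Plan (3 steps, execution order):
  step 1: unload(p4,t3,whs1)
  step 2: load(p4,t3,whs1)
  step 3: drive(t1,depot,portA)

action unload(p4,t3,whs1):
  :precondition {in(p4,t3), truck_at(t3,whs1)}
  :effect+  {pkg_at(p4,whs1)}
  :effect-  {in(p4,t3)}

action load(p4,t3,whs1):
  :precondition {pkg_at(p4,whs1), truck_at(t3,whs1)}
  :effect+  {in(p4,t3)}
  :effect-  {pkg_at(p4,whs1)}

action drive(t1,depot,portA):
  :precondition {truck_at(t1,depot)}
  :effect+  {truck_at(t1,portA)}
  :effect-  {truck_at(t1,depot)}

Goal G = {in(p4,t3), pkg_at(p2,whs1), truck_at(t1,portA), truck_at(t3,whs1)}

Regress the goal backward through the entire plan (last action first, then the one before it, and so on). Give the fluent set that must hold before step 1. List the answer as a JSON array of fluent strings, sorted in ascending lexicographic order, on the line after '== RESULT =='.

Regress step by step:
  through step 3 (drive(t1,depot,portA)): drop {truck_at(t1,portA)}, keep {in(p4,t3), pkg_at(p2,whs1), truck_at(t3,whs1)}, require {truck_at(t1,depot)}
    → {in(p4,t3), pkg_at(p2,whs1), truck_at(t1,depot), truck_at(t3,whs1)}
  through step 2 (load(p4,t3,whs1)): drop {in(p4,t3)}, keep {pkg_at(p2,whs1), truck_at(t1,depot), truck_at(t3,whs1)}, require {pkg_at(p4,whs1), truck_at(t3,whs1)}
    → {pkg_at(p2,whs1), pkg_at(p4,whs1), truck_at(t1,depot), truck_at(t3,whs1)}
  through step 1 (unload(p4,t3,whs1)): drop {pkg_at(p4,whs1)}, keep {pkg_at(p2,whs1), truck_at(t1,depot), truck_at(t3,whs1)}, require {in(p4,t3), truck_at(t3,whs1)}
    → {in(p4,t3), pkg_at(p2,whs1), truck_at(t1,depot), truck_at(t3,whs1)}

== RESULT ==
["in(p4,t3)", "pkg_at(p2,whs1)", "truck_at(t1,depot)", "truck_at(t3,whs1)"]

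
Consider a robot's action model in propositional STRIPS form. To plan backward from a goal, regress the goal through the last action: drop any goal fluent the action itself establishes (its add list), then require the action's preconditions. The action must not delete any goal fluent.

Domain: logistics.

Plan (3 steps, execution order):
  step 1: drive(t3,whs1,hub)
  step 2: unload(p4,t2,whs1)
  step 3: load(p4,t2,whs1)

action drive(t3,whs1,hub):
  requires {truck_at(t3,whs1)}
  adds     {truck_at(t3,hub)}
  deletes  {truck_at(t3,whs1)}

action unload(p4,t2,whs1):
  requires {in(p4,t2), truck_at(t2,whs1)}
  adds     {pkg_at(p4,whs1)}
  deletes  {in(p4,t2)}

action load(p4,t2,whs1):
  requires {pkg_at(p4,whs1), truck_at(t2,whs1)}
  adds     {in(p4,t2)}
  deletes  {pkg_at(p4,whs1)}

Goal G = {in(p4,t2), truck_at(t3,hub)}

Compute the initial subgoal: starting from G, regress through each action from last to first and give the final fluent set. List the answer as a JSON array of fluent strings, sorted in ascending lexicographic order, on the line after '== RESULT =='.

Work backward from the goal:
  through step 3 (load(p4,t2,whs1)): drop {in(p4,t2)}, keep {truck_at(t3,hub)}, require {pkg_at(p4,whs1), truck_at(t2,whs1)}
    → {pkg_at(p4,whs1), truck_at(t2,whs1), truck_at(t3,hub)}
  through step 2 (unload(p4,t2,whs1)): drop {pkg_at(p4,whs1)}, keep {truck_at(t2,whs1), truck_at(t3,hub)}, require {in(p4,t2), truck_at(t2,whs1)}
    → {in(p4,t2), truck_at(t2,whs1), truck_at(t3,hub)}
  through step 1 (drive(t3,whs1,hub)): drop {truck_at(t3,hub)}, keep {in(p4,t2), truck_at(t2,whs1)}, require {truck_at(t3,whs1)}
    → {in(p4,t2), truck_at(t2,whs1), truck_at(t3,whs1)}

== RESULT ==
["in(p4,t2)", "truck_at(t2,whs1)", "truck_at(t3,whs1)"]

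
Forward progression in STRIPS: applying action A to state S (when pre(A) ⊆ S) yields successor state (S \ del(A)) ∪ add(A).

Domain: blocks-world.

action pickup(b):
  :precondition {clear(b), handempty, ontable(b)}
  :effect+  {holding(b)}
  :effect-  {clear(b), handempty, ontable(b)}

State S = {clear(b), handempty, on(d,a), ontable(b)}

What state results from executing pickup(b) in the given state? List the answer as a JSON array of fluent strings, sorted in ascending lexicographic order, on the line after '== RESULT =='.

Compute (S \ del) ∪ add:
  pre ⊆ S: {clear(b), handempty, ontable(b)} ⊆ S  — applicable
  S \ del = {on(d,a)}
  ∪ add   = {holding(b), on(d,a)}

== RESULT ==
["holding(b)", "on(d,a)"]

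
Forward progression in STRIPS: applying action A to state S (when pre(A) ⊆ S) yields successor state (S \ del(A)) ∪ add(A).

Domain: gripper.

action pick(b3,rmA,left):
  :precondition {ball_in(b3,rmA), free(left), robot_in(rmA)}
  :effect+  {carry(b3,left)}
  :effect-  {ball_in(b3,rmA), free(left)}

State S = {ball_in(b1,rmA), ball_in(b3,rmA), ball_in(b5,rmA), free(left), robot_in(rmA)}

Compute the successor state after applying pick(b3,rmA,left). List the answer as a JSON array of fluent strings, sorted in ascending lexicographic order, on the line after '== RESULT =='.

Compute (S \ del) ∪ add:
  pre ⊆ S: {ball_in(b3,rmA), free(left), robot_in(rmA)} ⊆ S  — applicable
  S \ del = {ball_in(b1,rmA), ball_in(b5,rmA), robot_in(rmA)}
  ∪ add   = {ball_in(b1,rmA), ball_in(b5,rmA), carry(b3,left), robot_in(rmA)}

== RESULT ==
["ball_in(b1,rmA)", "ball_in(b5,rmA)", "carry(b3,left)", "robot_in(rmA)"]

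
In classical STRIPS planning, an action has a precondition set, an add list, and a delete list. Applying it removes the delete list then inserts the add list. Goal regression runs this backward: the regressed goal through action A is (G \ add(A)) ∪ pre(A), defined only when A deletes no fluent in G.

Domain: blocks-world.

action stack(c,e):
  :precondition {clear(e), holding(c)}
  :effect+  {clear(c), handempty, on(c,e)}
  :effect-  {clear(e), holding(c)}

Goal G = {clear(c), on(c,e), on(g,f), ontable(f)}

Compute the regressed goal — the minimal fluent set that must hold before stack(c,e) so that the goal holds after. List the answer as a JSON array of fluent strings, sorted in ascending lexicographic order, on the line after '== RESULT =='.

Compute (G \ add) ∪ pre:
  G ∩ del = {}  (empty — regression defined)
  G \ add = {clear(c), on(c,e), on(g,f), ontable(f)} \ {clear(c), handempty, on(c,e)} = {on(g,f), ontable(f)}
  ∪ pre   = {on(g,f), ontable(f)} ∪ {clear(e), holding(c)}
          = {clear(e), holding(c), on(g,f), ontable(f)}

== RESULT ==
["clear(e)", "holding(c)", "on(g,f)", "ontable(f)"]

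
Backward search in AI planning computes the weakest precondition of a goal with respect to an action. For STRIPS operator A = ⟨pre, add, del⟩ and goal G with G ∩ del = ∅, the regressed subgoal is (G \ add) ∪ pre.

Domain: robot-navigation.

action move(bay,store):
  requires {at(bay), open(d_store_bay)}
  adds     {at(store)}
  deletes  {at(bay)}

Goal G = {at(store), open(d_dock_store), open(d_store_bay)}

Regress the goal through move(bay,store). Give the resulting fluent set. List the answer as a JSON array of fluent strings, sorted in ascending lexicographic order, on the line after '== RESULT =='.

Compute (G \ add) ∪ pre:
  G ∩ del = {}  (empty — regression defined)
  G \ add = {at(store), open(d_dock_store), open(d_store_bay)} \ {at(store)} = {open(d_dock_store), open(d_store_bay)}
  ∪ pre   = {open(d_dock_store), open(d_store_bay)} ∪ {at(bay), open(d_store_bay)}
          = {at(bay), open(d_dock_store), open(d_store_bay)}

== RESULT ==
["at(bay)", "open(d_dock_store)", "open(d_store_bay)"]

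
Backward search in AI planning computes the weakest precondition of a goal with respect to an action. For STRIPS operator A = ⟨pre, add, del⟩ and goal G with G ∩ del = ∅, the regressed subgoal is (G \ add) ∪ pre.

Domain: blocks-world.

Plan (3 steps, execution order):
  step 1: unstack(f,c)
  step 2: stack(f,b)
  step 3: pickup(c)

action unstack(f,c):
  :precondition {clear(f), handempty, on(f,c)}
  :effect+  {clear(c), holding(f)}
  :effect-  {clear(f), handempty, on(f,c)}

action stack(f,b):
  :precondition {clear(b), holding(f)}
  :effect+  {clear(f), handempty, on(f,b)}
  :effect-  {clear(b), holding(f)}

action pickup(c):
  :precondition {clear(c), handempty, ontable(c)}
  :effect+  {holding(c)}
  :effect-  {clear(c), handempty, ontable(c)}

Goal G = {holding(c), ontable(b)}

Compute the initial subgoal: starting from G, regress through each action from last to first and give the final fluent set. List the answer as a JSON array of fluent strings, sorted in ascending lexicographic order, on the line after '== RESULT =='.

Work backward from the goal:
  through step 3 (pickup(c)): drop {holding(c)}, keep {ontable(b)}, require {clear(c), handempty, ontable(c)}
    → {clear(c), handempty, ontable(b), ontable(c)}
  through step 2 (stack(f,b)): drop {handempty}, keep {clear(c), ontable(b), ontable(c)}, require {clear(b), holding(f)}
    → {clear(b), clear(c), holding(f), ontable(b), ontable(c)}
  through step 1 (unstack(f,c)): drop {clear(c), holding(f)}, keep {clear(b), ontable(b), ontable(c)}, require {clear(f), handempty, on(f,c)}
    → {clear(b), clear(f), handempty, on(f,c), ontable(b), ontable(c)}

== RESULT ==
["clear(b)", "clear(f)", "handempty", "on(f,c)", "ontable(b)", "ontable(c)"]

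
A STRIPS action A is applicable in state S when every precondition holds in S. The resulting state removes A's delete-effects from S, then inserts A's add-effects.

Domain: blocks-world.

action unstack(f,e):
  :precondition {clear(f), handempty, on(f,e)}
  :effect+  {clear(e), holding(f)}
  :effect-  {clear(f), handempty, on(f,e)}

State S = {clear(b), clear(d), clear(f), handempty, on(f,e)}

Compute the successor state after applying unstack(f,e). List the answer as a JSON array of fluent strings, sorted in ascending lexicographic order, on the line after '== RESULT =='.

Compute (S \ del) ∪ add:
  pre ⊆ S: {clear(f), handempty, on(f,e)} ⊆ S  — applicable
  S \ del = {clear(b), clear(d)}
  ∪ add   = {clear(b), clear(d), clear(e), holding(f)}

== RESULT ==
["clear(b)", "clear(d)", "clear(e)", "holding(f)"]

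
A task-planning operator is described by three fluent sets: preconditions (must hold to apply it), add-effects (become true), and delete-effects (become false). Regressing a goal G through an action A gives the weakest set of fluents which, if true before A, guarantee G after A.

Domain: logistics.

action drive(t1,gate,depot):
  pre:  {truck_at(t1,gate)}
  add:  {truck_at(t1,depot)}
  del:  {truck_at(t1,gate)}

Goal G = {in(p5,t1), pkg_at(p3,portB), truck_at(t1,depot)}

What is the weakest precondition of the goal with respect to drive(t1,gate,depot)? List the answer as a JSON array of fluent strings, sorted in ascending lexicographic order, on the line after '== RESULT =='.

Regress:
  G ∩ del = {}  (empty — regression defined)
  G \ add = {in(p5,t1), pkg_at(p3,portB), truck_at(t1,depot)} \ {truck_at(t1,depot)} = {in(p5,t1), pkg_at(p3,portB)}
  ∪ pre   = {in(p5,t1), pkg_at(p3,portB)} ∪ {truck_at(t1,gate)}
          = {in(p5,t1), pkg_at(p3,portB), truck_at(t1,gate)}

== RESULT ==
["in(p5,t1)", "pkg_at(p3,portB)", "truck_at(t1,gate)"]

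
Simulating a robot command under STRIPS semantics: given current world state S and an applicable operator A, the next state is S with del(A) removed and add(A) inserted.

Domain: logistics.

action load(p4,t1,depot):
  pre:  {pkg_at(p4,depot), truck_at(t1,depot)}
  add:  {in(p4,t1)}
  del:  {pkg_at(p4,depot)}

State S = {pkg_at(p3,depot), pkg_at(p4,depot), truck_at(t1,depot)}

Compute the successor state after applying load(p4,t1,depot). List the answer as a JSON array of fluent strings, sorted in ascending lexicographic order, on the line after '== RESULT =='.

Progress:
  pre ⊆ S: {pkg_at(p4,depot), truck_at(t1,depot)} ⊆ S  — applicable
  S \ del = {pkg_at(p3,depot), truck_at(t1,depot)}
  ∪ add   = {in(p4,t1), pkg_at(p3,depot), truck_at(t1,depot)}

== RESULT ==
["in(p4,t1)", "pkg_at(p3,depot)", "truck_at(t1,depot)"]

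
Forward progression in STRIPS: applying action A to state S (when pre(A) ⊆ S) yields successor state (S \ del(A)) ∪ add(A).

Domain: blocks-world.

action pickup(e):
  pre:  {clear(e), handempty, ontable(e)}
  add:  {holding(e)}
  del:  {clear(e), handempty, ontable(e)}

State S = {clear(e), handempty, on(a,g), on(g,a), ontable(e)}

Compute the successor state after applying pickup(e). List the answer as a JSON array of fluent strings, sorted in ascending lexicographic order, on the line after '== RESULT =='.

Compute (S \ del) ∪ add:
  pre ⊆ S: {clear(e), handempty, ontable(e)} ⊆ S  — applicable
  S \ del = {on(a,g), on(g,a)}
  ∪ add   = {holding(e), on(a,g), on(g,a)}

== RESULT ==
["holding(e)", "on(a,g)", "on(g,a)"]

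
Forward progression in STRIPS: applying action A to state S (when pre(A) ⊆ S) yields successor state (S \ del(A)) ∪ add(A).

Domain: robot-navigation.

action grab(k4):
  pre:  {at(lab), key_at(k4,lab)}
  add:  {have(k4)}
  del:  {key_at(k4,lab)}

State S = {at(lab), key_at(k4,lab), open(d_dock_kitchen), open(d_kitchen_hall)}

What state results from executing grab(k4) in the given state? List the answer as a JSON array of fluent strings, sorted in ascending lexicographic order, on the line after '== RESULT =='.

Progress:
  pre ⊆ S: {at(lab), key_at(k4,lab)} ⊆ S  — applicable
  S \ del = {at(lab), open(d_dock_kitchen), open(d_kitchen_hall)}
  ∪ add   = {at(lab), have(k4), open(d_dock_kitchen), open(d_kitchen_hall)}

== RESULT ==
["at(lab)", "have(k4)", "open(d_dock_kitchen)", "open(d_kitchen_hall)"]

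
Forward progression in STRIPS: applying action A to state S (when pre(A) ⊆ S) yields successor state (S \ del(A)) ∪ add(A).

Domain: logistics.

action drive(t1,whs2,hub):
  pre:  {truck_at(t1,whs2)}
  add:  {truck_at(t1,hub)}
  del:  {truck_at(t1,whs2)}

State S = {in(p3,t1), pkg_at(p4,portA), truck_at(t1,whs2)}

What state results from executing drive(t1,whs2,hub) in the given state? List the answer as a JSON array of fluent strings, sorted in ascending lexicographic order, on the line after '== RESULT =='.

Compute (S \ del) ∪ add:
  pre ⊆ S: {truck_at(t1,whs2)} ⊆ S  — applicable
  S \ del = {in(p3,t1), pkg_at(p4,portA)}
  ∪ add   = {in(p3,t1), pkg_at(p4,portA), truck_at(t1,hub)}

== RESULT ==
["in(p3,t1)", "pkg_at(p4,portA)", "truck_at(t1,hub)"]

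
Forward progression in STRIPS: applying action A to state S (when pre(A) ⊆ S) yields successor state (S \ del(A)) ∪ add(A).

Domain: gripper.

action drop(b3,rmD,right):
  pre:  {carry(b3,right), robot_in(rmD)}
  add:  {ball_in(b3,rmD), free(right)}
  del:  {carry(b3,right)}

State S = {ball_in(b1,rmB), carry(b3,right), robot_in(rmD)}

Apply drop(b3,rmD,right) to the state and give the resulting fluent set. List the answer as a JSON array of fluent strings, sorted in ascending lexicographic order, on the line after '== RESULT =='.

Compute (S \ del) ∪ add:
  pre ⊆ S: {carry(b3,right), robot_in(rmD)} ⊆ S  — applicable
  S \ del = {ball_in(b1,rmB), robot_in(rmD)}
  ∪ add   = {ball_in(b1,rmB), ball_in(b3,rmD), free(right), robot_in(rmD)}

== RESULT ==
["ball_in(b1,rmB)", "ball_in(b3,rmD)", "free(right)", "robot_in(rmD)"]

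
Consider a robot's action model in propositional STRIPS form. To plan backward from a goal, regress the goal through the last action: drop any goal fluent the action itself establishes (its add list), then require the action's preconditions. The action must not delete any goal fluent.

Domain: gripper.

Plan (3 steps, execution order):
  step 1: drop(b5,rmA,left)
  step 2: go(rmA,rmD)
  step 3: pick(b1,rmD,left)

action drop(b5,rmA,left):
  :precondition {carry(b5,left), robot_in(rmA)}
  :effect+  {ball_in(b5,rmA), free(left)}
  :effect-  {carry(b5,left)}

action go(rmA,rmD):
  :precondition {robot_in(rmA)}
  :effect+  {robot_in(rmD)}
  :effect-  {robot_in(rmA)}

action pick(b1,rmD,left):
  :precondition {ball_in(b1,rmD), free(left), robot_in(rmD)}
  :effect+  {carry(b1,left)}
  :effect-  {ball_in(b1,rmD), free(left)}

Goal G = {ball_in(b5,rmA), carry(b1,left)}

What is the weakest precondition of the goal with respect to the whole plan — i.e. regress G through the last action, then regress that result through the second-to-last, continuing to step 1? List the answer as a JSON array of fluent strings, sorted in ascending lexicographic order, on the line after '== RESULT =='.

Regress step by step:
  through step 3 (pick(b1,rmD,left)): drop {carry(b1,left)}, keep {ball_in(b5,rmA)}, require {ball_in(b1,rmD), free(left), robot_in(rmD)}
    → {ball_in(b1,rmD), ball_in(b5,rmA), free(left), robot_in(rmD)}
  through step 2 (go(rmA,rmD)): drop {robot_in(rmD)}, keep {ball_in(b1,rmD), ball_in(b5,rmA), free(left)}, require {robot_in(rmA)}
    → {ball_in(b1,rmD), ball_in(b5,rmA), free(left), robot_in(rmA)}
  through step 1 (drop(b5,rmA,left)): drop {ball_in(b5,rmA), free(left)}, keep {ball_in(b1,rmD), robot_in(rmA)}, require {carry(b5,left), robot_in(rmA)}
    → {ball_in(b1,rmD), carry(b5,left), robot_in(rmA)}

== RESULT ==
["ball_in(b1,rmD)", "carry(b5,left)", "robot_in(rmA)"]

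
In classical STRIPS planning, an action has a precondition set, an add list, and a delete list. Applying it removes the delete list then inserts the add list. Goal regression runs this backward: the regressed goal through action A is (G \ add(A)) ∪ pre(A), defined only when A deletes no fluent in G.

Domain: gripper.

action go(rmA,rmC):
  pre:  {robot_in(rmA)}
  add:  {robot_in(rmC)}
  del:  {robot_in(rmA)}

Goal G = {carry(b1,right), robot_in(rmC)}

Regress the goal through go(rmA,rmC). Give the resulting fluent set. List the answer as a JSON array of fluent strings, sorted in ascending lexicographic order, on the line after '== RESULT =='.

Compute (G \ add) ∪ pre:
  G ∩ del = {}  (empty — regression defined)
  G \ add = {carry(b1,right), robot_in(rmC)} \ {robot_in(rmC)} = {carry(b1,right)}
  ∪ pre   = {carry(b1,right)} ∪ {robot_in(rmA)}
          = {carry(b1,right), robot_in(rmA)}

== RESULT ==
["carry(b1,right)", "robot_in(rmA)"]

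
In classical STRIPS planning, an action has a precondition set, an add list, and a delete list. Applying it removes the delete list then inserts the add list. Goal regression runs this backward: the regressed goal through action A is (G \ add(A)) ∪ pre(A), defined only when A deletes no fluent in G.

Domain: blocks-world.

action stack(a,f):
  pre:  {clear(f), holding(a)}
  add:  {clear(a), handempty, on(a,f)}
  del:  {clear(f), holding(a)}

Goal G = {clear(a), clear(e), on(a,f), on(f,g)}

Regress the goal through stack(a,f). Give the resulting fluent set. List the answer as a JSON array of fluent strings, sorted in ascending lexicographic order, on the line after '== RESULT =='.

Compute (G \ add) ∪ pre:
  G ∩ del = {}  (empty — regression defined)
  G \ add = {clear(a), clear(e), on(a,f), on(f,g)} \ {clear(a), handempty, on(a,f)} = {clear(e), on(f,g)}
  ∪ pre   = {clear(e), on(f,g)} ∪ {clear(f), holding(a)}
          = {clear(e), clear(f), holding(a), on(f,g)}

== RESULT ==
["clear(e)", "clear(f)", "holding(a)", "on(f,g)"]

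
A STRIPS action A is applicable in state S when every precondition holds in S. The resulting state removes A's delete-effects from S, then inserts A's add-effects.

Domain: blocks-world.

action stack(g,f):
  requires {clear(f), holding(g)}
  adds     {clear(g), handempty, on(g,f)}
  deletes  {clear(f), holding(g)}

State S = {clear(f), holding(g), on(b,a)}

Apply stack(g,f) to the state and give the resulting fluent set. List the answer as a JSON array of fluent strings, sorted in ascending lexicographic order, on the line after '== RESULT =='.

Compute (S \ del) ∪ add:
  pre ⊆ S: {clear(f), holding(g)} ⊆ S  — applicable
  S \ del = {on(b,a)}
  ∪ add   = {clear(g), handempty, on(b,a), on(g,f)}

== RESULT ==
["clear(g)", "handempty", "on(b,a)", "on(g,f)"]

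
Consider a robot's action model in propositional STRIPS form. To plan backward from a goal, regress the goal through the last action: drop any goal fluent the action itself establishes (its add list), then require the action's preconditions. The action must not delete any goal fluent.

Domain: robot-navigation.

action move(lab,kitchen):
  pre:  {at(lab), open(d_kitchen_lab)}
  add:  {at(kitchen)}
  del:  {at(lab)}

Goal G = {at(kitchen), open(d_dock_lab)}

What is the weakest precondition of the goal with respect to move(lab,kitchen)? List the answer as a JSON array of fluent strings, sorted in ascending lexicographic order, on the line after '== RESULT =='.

Compute (G \ add) ∪ pre:
  G ∩ del = {}  (empty — regression defined)
  G \ add = {at(kitchen), open(d_dock_lab)} \ {at(kitchen)} = {open(d_dock_lab)}
  ∪ pre   = {open(d_dock_lab)} ∪ {at(lab), open(d_kitchen_lab)}
          = {at(lab), open(d_dock_lab), open(d_kitchen_lab)}

== RESULT ==
["at(lab)", "open(d_dock_lab)", "open(d_kitchen_lab)"]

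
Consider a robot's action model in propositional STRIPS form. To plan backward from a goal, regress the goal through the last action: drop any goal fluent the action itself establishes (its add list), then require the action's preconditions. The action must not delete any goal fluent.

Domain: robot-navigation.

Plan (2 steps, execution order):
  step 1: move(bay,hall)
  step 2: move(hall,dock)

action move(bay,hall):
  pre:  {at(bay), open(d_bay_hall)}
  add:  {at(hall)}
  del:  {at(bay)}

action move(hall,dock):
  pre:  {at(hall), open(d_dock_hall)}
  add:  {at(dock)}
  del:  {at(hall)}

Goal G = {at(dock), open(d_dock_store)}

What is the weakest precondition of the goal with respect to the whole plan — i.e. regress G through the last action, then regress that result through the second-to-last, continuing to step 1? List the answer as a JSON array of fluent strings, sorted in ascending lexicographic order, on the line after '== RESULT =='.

Work backward from the goal:
  through step 2 (move(hall,dock)): drop {at(dock)}, keep {open(d_dock_store)}, require {at(hall), open(d_dock_hall)}
    → {at(hall), open(d_dock_hall), open(d_dock_store)}
  through step 1 (move(bay,hall)): drop {at(hall)}, keep {open(d_dock_hall), open(d_dock_store)}, require {at(bay), open(d_bay_hall)}
    → {at(bay), open(d_bay_hall), open(d_dock_hall), open(d_dock_store)}

== RESULT ==
["at(bay)", "open(d_bay_hall)", "open(d_dock_hall)", "open(d_dock_store)"]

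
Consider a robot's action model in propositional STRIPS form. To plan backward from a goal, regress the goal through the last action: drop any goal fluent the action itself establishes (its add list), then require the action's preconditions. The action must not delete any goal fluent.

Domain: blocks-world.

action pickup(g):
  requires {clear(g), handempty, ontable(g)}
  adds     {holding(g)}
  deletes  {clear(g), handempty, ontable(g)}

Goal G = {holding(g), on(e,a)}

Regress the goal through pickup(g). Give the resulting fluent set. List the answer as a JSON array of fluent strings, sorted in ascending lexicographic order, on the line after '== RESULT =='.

Compute (G \ add) ∪ pre:
  G ∩ del = {}  (empty — regression defined)
  G \ add = {holding(g), on(e,a)} \ {holding(g)} = {on(e,a)}
  ∪ pre   = {on(e,a)} ∪ {clear(g), handempty, ontable(g)}
          = {clear(g), handempty, on(e,a), ontable(g)}

== RESULT ==
["clear(g)", "handempty", "on(e,a)", "ontable(g)"]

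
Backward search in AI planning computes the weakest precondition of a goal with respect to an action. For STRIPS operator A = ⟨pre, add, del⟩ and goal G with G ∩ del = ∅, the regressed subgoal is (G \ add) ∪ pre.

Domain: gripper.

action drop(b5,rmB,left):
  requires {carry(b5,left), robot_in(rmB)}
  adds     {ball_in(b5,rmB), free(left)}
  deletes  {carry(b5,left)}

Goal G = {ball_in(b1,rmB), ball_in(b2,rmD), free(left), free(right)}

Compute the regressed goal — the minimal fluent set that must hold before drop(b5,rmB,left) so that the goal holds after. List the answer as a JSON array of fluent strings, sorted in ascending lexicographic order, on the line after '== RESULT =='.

Compute (G \ add) ∪ pre:
  G ∩ del = {}  (empty — regression defined)
  G \ add = {ball_in(b1,rmB), ball_in(b2,rmD), free(left), free(right)} \ {ball_in(b5,rmB), free(left)} = {ball_in(b1,rmB), ball_in(b2,rmD), free(right)}
  ∪ pre   = {ball_in(b1,rmB), ball_in(b2,rmD), free(right)} ∪ {carry(b5,left), robot_in(rmB)}
          = {ball_in(b1,rmB), ball_in(b2,rmD), carry(b5,left), free(right), robot_in(rmB)}

== RESULT ==
["ball_in(b1,rmB)", "ball_in(b2,rmD)", "carry(b5,left)", "free(right)", "robot_in(rmB)"]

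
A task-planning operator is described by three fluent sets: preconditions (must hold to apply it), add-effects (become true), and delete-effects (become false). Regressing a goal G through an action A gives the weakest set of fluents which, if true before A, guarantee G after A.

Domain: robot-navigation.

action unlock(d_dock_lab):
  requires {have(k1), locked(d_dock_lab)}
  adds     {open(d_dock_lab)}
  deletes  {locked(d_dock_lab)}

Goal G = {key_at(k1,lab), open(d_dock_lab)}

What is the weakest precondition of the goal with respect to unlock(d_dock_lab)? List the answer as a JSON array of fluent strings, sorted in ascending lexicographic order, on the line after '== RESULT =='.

Regress:
  G ∩ del = {}  (empty — regression defined)
  G \ add = {key_at(k1,lab), open(d_dock_lab)} \ {open(d_dock_lab)} = {key_at(k1,lab)}
  ∪ pre   = {key_at(k1,lab)} ∪ {have(k1), locked(d_dock_lab)}
          = {have(k1), key_at(k1,lab), locked(d_dock_lab)}

== RESULT ==
["have(k1)", "key_at(k1,lab)", "locked(d_dock_lab)"]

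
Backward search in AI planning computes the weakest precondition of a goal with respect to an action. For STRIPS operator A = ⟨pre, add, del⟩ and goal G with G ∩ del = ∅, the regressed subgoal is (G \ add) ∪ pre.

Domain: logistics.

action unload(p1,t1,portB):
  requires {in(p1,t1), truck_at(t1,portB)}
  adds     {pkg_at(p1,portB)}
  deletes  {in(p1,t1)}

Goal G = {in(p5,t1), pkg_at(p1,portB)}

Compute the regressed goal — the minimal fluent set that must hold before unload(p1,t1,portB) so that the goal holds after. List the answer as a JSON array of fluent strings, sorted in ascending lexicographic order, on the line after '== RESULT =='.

Compute (G \ add) ∪ pre:
  G ∩ del = {}  (empty — regression defined)
  G \ add = {in(p5,t1), pkg_at(p1,portB)} \ {pkg_at(p1,portB)} = {in(p5,t1)}
  ∪ pre   = {in(p5,t1)} ∪ {in(p1,t1), truck_at(t1,portB)}
          = {in(p1,t1), in(p5,t1), truck_at(t1,portB)}

== RESULT ==
["in(p1,t1)", "in(p5,t1)", "truck_at(t1,portB)"]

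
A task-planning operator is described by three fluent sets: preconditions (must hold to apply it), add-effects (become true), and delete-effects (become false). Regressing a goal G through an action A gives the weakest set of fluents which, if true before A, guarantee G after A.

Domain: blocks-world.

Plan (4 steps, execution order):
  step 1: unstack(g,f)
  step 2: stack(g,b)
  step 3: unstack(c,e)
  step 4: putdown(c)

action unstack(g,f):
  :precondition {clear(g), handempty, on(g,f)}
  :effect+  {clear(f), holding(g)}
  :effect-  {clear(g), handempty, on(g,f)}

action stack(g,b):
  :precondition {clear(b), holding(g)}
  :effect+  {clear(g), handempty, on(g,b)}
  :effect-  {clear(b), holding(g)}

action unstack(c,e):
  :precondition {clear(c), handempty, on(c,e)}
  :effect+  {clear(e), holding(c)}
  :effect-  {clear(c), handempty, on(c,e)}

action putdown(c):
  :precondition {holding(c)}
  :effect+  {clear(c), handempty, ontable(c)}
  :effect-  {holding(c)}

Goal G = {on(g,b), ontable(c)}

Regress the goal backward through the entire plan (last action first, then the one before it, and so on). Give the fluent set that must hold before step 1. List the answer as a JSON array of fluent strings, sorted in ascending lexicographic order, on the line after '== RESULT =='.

Regress step by step:
  through step 4 (putdown(c)): drop {ontable(c)}, keep {on(g,b)}, require {holding(c)}
    → {holding(c), on(g,b)}
  through step 3 (unstack(c,e)): drop {holding(c)}, keep {on(g,b)}, require {clear(c), handempty, on(c,e)}
    → {clear(c), handempty, on(c,e), on(g,b)}
  through step 2 (stack(g,b)): drop {handempty, on(g,b)}, keep {clear(c), on(c,e)}, require {clear(b), holding(g)}
    → {clear(b), clear(c), holding(g), on(c,e)}
  through step 1 (unstack(g,f)): drop {holding(g)}, keep {clear(b), clear(c), on(c,e)}, require {clear(g), handempty, on(g,f)}
    → {clear(b), clear(c), clear(g), handempty, on(c,e), on(g,f)}

== RESULT ==
["clear(b)", "clear(c)", "clear(g)", "handempty", "on(c,e)", "on(g,f)"]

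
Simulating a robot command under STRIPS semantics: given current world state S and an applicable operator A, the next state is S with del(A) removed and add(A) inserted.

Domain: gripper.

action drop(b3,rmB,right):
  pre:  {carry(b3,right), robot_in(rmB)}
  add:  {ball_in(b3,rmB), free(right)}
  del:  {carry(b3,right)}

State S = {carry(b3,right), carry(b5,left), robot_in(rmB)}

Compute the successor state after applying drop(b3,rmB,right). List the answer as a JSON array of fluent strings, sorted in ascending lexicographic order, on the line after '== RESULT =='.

Progress:
  pre ⊆ S: {carry(b3,right), robot_in(rmB)} ⊆ S  — applicable
  S \ del = {carry(b5,left), robot_in(rmB)}
  ∪ add   = {ball_in(b3,rmB), carry(b5,left), free(right), robot_in(rmB)}

== RESULT ==
["ball_in(b3,rmB)", "carry(b5,left)", "free(right)", "robot_in(rmB)"]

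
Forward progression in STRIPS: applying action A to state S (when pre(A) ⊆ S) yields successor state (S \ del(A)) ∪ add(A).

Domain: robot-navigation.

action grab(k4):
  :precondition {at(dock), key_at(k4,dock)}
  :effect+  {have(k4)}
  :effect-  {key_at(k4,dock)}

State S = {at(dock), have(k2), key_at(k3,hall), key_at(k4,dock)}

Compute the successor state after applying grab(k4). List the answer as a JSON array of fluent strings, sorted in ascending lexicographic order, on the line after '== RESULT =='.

Progress:
  pre ⊆ S: {at(dock), key_at(k4,dock)} ⊆ S  — applicable
  S \ del = {at(dock), have(k2), key_at(k3,hall)}
  ∪ add   = {at(dock), have(k2), have(k4), key_at(k3,hall)}

== RESULT ==
["at(dock)", "have(k2)", "have(k4)", "key_at(k3,hall)"]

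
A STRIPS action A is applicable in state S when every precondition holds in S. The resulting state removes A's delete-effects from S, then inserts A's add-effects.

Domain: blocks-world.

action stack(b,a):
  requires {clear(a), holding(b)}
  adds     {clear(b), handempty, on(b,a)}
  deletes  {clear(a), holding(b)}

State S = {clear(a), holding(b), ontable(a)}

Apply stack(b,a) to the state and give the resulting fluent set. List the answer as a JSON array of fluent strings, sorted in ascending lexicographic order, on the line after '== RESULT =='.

Progress:
  pre ⊆ S: {clear(a), holding(b)} ⊆ S  — applicable
  S \ del = {ontable(a)}
  ∪ add   = {clear(b), handempty, on(b,a), ontable(a)}

== RESULT ==
["clear(b)", "handempty", "on(b,a)", "ontable(a)"]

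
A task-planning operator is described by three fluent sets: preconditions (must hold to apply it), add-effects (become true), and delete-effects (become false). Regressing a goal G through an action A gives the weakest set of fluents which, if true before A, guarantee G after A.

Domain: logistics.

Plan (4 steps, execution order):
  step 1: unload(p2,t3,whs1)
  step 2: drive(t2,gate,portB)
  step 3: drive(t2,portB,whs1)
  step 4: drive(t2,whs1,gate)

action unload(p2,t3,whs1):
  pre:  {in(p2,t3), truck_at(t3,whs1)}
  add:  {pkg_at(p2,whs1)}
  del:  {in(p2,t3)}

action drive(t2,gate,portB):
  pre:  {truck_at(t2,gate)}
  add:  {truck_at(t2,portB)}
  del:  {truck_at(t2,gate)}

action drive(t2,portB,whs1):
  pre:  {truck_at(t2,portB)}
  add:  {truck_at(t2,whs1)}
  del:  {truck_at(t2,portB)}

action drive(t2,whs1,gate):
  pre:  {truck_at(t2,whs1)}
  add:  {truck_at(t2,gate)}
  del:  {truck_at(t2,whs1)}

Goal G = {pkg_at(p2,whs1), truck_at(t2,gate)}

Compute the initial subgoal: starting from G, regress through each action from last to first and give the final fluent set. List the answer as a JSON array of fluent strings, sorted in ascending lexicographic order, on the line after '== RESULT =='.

Work backward from the goal:
  through step 4 (drive(t2,whs1,gate)): drop {truck_at(t2,gate)}, keep {pkg_at(p2,whs1)}, require {truck_at(t2,whs1)}
    → {pkg_at(p2,whs1), truck_at(t2,whs1)}
  through step 3 (drive(t2,portB,whs1)): drop {truck_at(t2,whs1)}, keep {pkg_at(p2,whs1)}, require {truck_at(t2,portB)}
    → {pkg_at(p2,whs1), truck_at(t2,portB)}
  through step 2 (drive(t2,gate,portB)): drop {truck_at(t2,portB)}, keep {pkg_at(p2,whs1)}, require {truck_at(t2,gate)}
    → {pkg_at(p2,whs1), truck_at(t2,gate)}
  through step 1 (unload(p2,t3,whs1)): drop {pkg_at(p2,whs1)}, keep {truck_at(t2,gate)}, require {in(p2,t3), truck_at(t3,whs1)}
    → {in(p2,t3), truck_at(t2,gate), truck_at(t3,whs1)}

== RESULT ==
["in(p2,t3)", "truck_at(t2,gate)", "truck_at(t3,whs1)"]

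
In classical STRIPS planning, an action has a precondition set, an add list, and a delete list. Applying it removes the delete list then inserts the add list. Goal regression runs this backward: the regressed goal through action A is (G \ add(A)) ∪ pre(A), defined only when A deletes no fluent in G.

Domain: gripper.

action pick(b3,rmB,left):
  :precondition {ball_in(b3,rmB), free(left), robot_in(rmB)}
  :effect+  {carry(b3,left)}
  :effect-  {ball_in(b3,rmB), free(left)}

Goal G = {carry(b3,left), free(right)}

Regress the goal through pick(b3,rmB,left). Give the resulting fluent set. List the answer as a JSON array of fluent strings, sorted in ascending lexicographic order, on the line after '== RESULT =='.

Compute (G \ add) ∪ pre:
  G ∩ del = {}  (empty — regression defined)
  G \ add = {carry(b3,left), free(right)} \ {carry(b3,left)} = {free(right)}
  ∪ pre   = {free(right)} ∪ {ball_in(b3,rmB), free(left), robot_in(rmB)}
          = {ball_in(b3,rmB), free(left), free(right), robot_in(rmB)}

== RESULT ==
["ball_in(b3,rmB)", "free(left)", "free(right)", "robot_in(rmB)"]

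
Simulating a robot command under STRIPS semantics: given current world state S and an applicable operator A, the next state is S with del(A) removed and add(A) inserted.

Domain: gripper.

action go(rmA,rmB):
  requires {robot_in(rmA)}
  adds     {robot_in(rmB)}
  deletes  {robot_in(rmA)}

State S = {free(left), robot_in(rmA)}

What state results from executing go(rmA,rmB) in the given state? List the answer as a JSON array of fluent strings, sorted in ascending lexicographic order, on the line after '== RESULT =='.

Compute (S \ del) ∪ add:
  pre ⊆ S: {robot_in(rmA)} ⊆ S  — applicable
  S \ del = {free(left)}
  ∪ add   = {free(left), robot_in(rmB)}

== RESULT ==
["free(left)", "robot_in(rmB)"]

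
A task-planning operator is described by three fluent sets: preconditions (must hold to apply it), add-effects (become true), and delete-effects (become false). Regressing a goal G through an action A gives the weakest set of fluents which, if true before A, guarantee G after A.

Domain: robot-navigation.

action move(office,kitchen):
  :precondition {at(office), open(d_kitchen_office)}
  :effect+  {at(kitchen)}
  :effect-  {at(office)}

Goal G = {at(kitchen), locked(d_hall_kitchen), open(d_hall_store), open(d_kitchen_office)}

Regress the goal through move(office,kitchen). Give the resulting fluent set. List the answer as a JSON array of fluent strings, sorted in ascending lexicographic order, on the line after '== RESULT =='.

Compute (G \ add) ∪ pre:
  G ∩ del = {}  (empty — regression defined)
  G \ add = {at(kitchen), locked(d_hall_kitchen), open(d_hall_store), open(d_kitchen_office)} \ {at(kitchen)} = {locked(d_hall_kitchen), open(d_hall_store), open(d_kitchen_office)}
  ∪ pre   = {locked(d_hall_kitchen), open(d_hall_store), open(d_kitchen_office)} ∪ {at(office), open(d_kitchen_office)}
          = {at(office), locked(d_hall_kitchen), open(d_hall_store), open(d_kitchen_office)}

== RESULT ==
["at(office)", "locked(d_hall_kitchen)", "open(d_hall_store)", "open(d_kitchen_office)"]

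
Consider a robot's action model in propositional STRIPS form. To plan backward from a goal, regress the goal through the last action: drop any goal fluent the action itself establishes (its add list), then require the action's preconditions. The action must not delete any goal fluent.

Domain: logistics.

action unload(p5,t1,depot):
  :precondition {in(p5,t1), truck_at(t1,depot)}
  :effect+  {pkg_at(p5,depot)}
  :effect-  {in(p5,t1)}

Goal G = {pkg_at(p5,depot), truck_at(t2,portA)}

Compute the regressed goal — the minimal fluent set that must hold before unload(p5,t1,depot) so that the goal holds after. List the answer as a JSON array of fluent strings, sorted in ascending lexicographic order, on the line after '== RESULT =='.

Regress:
  G ∩ del = {}  (empty — regression defined)
  G \ add = {pkg_at(p5,depot), truck_at(t2,portA)} \ {pkg_at(p5,depot)} = {truck_at(t2,portA)}
  ∪ pre   = {truck_at(t2,portA)} ∪ {in(p5,t1), truck_at(t1,depot)}
          = {in(p5,t1), truck_at(t1,depot), truck_at(t2,portA)}

== RESULT ==
["in(p5,t1)", "truck_at(t1,depot)", "truck_at(t2,portA)"]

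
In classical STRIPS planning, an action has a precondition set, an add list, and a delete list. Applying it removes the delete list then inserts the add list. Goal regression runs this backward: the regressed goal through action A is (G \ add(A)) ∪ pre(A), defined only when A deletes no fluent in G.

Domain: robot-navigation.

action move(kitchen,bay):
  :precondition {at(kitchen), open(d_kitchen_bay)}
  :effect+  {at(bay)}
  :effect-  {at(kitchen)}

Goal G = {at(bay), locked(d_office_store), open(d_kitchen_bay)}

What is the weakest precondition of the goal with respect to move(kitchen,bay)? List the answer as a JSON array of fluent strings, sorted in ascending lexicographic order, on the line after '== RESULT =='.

Regress:
  G ∩ del = {}  (empty — regression defined)
  G \ add = {at(bay), locked(d_office_store), open(d_kitchen_bay)} \ {at(bay)} = {locked(d_office_store), open(d_kitchen_bay)}
  ∪ pre   = {locked(d_office_store), open(d_kitchen_bay)} ∪ {at(kitchen), open(d_kitchen_bay)}
          = {at(kitchen), locked(d_office_store), open(d_kitchen_bay)}

== RESULT ==
["at(kitchen)", "locked(d_office_store)", "open(d_kitchen_bay)"]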